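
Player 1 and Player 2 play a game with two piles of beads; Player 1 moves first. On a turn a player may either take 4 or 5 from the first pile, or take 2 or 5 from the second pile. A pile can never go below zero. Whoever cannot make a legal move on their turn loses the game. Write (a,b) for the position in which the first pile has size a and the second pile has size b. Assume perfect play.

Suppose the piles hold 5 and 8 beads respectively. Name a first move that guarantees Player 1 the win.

Move to (1,8).

Use the standard recursion: the mover loses at a terminal position; elsewhere, the mover wins exactly when some move hands the opponent an L position.
No move ever increases a pile, so every position that can arise here has a ≤ 5 and b ≤ 8; it is enough to label the cells with 0 ≤ a ≤ 5 and 0 ≤ b ≤ 8.
Every move lowers a or b (never raises either), so fill the grid row by row in increasing a, and left to right within a row: each cell's successors are then already labelled.
      b=0  b=1  b=2  b=3  b=4  b=5  b=6  b=7  b=8
a=0:    L    L    W    W    L    W    W    L    L
a=1:    L    L    W    W    L    W    W    L    L
a=2:    L    L    W    W    L    W    W    L    L
a=3:    L    L    W    W    L    W    W    L    L
a=4:    W    W    L    L    W    W    L    W    W
a=5:    W    W    L    L    W    W    L    W    W
Cells with no legal move (terminal, hence L): (0,0), (0,1), (1,0), (1,1), (2,0), (2,1), (3,0), (3,1).
The remaining L cells, each justified by listing all of its moves:
(0,4): →(0,2)(W) only, which is W, so L
(0,7): →(0,5)(W), (0,2)(W) — all W, so L
(0,8): →(0,6)(W), (0,3)(W) — all W, so L
(1,4): →(1,2)(W) only, which is W, so L
(1,7): →(1,5)(W), (1,2)(W) — all W, so L
(1,8): →(1,6)(W), (1,3)(W) — all W, so L
(2,4): →(2,2)(W) only, which is W, so L
(2,7): →(2,5)(W), (2,2)(W) — all W, so L
(2,8): →(2,6)(W), (2,3)(W) — all W, so L
(3,4): →(3,2)(W) only, which is W, so L
(3,7): →(3,5)(W), (3,2)(W) — all W, so L
(3,8): →(3,6)(W), (3,3)(W) — all W, so L
(4,2): →(0,2)(W), (4,0)(W) — all W, so L
(4,3): →(0,3)(W), (4,1)(W) — all W, so L
(4,6): →(0,6)(W), (4,4)(W), (4,1)(W) — all W, so L
(5,2): →(1,2)(W), (0,2)(W), (5,0)(W) — all W, so L
(5,3): →(1,3)(W), (0,3)(W), (5,1)(W) — all W, so L
(5,6): →(1,6)(W), (0,6)(W), (5,4)(W), (5,1)(W) — all W, so L
Every other cell has at least one move into one of the L cells above, so it is W.
From (5,8), the L positions reachable in one move are: (1,8), (0,8), (5,6), (5,3). Any move reaching one of these is winning.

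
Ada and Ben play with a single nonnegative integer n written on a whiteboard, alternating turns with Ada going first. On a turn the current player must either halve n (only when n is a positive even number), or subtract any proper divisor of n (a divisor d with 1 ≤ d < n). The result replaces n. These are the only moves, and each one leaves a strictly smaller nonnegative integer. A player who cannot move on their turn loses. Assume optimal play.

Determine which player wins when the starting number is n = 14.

Ada wins.

Use the standard recursion: the mover loses at a terminal position; elsewhere, the mover wins exactly when some move hands the opponent an L position.
n=0: no move → L
n=1: no move → L
n=2: W (go to 1, an L position)
n=3: L (sole option 2(W) is W)
n=4: W (go to 3, an L position)
n=5: L (sole option 4(W) is W)
n=6: W (go to 3, an L position)
n=7: L (sole option 6(W) is W)
n=8: W (go to 7, an L position)
n=9: L (options 6(W), 8(W) are all W)
n=10: W (go to 5, an L position)
n=11: L (sole option 10(W) is W)
n=12: W (go to 9, an L position)
n=13: L (sole option 12(W) is W)
n=14: W (go to 7, an L position)
The starting position 14 is W: Ada should move to 7, handing over an L position.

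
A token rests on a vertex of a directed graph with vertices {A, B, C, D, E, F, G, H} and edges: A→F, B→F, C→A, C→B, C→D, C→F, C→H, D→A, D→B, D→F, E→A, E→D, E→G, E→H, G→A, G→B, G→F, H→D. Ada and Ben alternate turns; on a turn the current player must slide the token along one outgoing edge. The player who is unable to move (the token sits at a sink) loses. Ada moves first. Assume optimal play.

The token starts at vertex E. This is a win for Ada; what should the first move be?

Positions with no move are L. A position that does have a move is losing for the player to move precisely when every available move leads to a winning position for the opponent. Fill in the labels:
Every edge goes from a vertex to one that appears earlier in the order F, B, A, G, D, H, E, C, so processing vertices in that order labels each vertex after all of its successors.
F: no outgoing edge → L
B: →F(L), so W
A: →F(L), so W
G: →F(L), so W
D: →F(L), so W
H: →D(W) only, which is W, so L
E: →H(L), so W
C: →H(L), so W
From E, the L positions reachable in one move are: H.

Move to H.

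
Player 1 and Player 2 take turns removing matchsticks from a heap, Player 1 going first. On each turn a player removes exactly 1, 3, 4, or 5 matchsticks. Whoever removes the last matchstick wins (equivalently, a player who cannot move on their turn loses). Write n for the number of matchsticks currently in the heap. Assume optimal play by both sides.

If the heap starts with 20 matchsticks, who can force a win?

Player 1 wins.

Positions with no move are L. A position that does have a move is losing for the player to move precisely when every available move leads to a winning position for the opponent. Fill in the labels:
n=0: no move → L
n=1: W (go to 0, an L position)
n=2: L (sole option 1(W) is W)
n=3: W (go to 2, an L position)
n=4: W (go to 0, an L position)
n=5: W (go to 2, an L position)
n=6: W (go to 2, an L position)
n=7: W (go to 2, an L position)
n=8: L (options 7(W), 5(W), 4(W), 3(W) are all W)
n=9: W (go to 8, an L position)
n=10: L (options 9(W), 7(W), 6(W), 5(W) are all W)
n=11: W (go to 10, an L position)
n=12: W (go to 8, an L position)
n=13: W (go to 10, an L position)
n=14: W (go to 10, an L position)
n=15: W (go to 10, an L position)
n=16: L (options 15(W), 13(W), 12(W), 11(W) are all W)
n=17: W (go to 16, an L position)
n=18: L (options 17(W), 15(W), 14(W), 13(W) are all W)
n=19: W (go to 18, an L position)
n=20: W (go to 16, an L position)
The starting position 20 is W: Player 1 should remove 4, leaving 16, handing over an L position.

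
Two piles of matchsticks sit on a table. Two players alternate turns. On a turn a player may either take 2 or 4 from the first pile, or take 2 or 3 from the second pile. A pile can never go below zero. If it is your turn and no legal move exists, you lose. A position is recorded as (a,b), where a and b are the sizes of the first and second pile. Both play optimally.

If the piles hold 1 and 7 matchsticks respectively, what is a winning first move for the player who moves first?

Work bottom-up. With no move the player to move loses. Otherwise the position is W if at least one move leads to an L position for the opponent, and L if every move leads to a W.
No move ever increases a pile, so every position that can arise here has a ≤ 1 and b ≤ 7; it is enough to label the cells with 0 ≤ a ≤ 1 and 0 ≤ b ≤ 7.
Every move lowers a or b (never raises either), so fill the grid row by row in increasing a, and left to right within a row: each cell's successors are then already labelled.
      b=0  b=1  b=2  b=3  b=4  b=5  b=6  b=7
a=0:    L    L    W    W    W    L    L    W
a=1:    L    L    W    W    W    L    L    W
Cells with no legal move (terminal, hence L): (0,0), (0,1), (1,0), (1,1).
The remaining L cells, each justified by listing all of its moves:
(0,5): →(0,3)(W), (0,2)(W) — all W, so L
(0,6): →(0,4)(W), (0,3)(W) — all W, so L
(1,5): →(1,3)(W), (1,2)(W) — all W, so L
(1,6): →(1,4)(W), (1,3)(W) — all W, so L
Every other cell has at least one move into one of the L cells above, so it is W.
From (1,7), the L positions reachable in one move are: (1,5).

Move to (1,5).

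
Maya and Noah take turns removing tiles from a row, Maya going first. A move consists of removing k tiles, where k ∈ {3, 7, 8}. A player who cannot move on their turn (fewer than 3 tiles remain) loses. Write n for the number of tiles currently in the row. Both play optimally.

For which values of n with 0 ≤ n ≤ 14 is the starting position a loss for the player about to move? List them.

0, 1, 2, 6, 11, 12

Build the W/L table. Terminal = L. A non-terminal position is W if it has a move to some L; otherwise it is L.
n=0: no move → L
n=1: no move → L
n=2: no move → L
n=3: can move to 0, which is L ⇒ W
n=4: can move to 1, which is L ⇒ W
n=5: can move to 2, which is L ⇒ W
n=6: the only move is to 3(W), a W ⇒ L
n=7: can move to 0, which is L ⇒ W
n=8: can move to 1, which is L ⇒ W
n=9: can move to 6, which is L ⇒ W
n=10: can move to 2, which is L ⇒ W
n=11: moves to 8(W), 4(W), 3(W); every one is W ⇒ L
n=12: moves to 9(W), 5(W), 4(W); every one is W ⇒ L
n=13: can move to 6, which is L ⇒ W
n=14: can move to 11, which is L ⇒ W
The losing starting values of n are exactly the entries labelled L in this table (6 of them).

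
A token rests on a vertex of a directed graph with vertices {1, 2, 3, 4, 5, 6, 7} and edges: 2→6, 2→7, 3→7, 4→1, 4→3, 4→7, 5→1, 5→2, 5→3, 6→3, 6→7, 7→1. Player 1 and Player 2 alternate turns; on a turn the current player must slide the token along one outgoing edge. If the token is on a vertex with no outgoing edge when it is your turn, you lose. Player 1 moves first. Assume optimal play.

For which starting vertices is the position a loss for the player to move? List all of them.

1, 2, 3

Classify positions by backward induction: terminal positions (no move available) are L. From any other position, the mover wins iff some move reaches an L.
Every edge goes from a vertex to one that appears earlier in the order 1, 7, 3, 6, 2, 5, 4, so processing vertices in that order labels each vertex after all of its successors.
1: no outgoing edge → L
7: W (go to 1, an L position)
3: L (sole option 7(W) is W)
6: W (go to 3, an L position)
2: L (options 6(W), 7(W) are all W)
5: W (go to 2, an L position)
4: W (go to 3, an L position)
Reading off the rows marked L gives the requested list; there are 3 such vertices.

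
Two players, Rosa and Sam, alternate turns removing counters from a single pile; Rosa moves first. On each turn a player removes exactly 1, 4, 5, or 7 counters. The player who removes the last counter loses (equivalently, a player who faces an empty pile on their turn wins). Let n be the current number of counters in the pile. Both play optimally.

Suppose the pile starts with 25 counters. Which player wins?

Work bottom-up. With no move the player to move wins. Otherwise the position is W if at least one move leads to an L position for the opponent, and L if every move leads to a W.
n=0: no move; the opponent has just taken the last counter and therefore loses → W
n=1: →0(W) only, which is W, so L
n=2: →1(L), so W
n=3: →2(W) only, which is W, so L
n=4: →3(L), so W
n=5: →1(L), so W
n=6: →1(L), so W
n=7: →3(L), so W
n=8: →3(L), so W
n=9: →8(W), 5(W), 4(W), 2(W) — all W, so L
n=10: →9(L), so W
n=11: →10(W), 7(W), 6(W), 4(W) — all W, so L
n=12: →11(L), so W
n=13: →9(L), so W
n=14: →9(L), so W
n=15: →11(L), so W
n=16: →11(L), so W
n=17: →16(W), 13(W), 12(W), 10(W) — all W, so L
n=18: →17(L), so W
n=19: →18(W), 15(W), 14(W), 12(W) — all W, so L
n=20: →19(L), so W
n=21: →17(L), so W
n=22: →17(L), so W
n=23: →19(L), so W
n=24: →19(L), so W
n=25: →24(W), 21(W), 20(W), 18(W) — all W, so L
The starting position 25 is L: whatever Rosa does, the opponent receives a W position.

Sam wins.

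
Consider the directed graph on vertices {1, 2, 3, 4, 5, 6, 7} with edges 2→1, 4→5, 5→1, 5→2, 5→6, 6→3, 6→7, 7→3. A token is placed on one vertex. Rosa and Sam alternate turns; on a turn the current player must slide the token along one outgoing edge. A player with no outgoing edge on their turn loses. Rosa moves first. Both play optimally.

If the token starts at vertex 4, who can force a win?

Build the W/L table. Terminal = L. A non-terminal position is W if it has a move to some L; otherwise it is L.
Every edge goes from a vertex to one that appears earlier in the order 1, 3, 7, 6, 2, 5, 4, so processing vertices in that order labels each vertex after all of its successors.
1: no outgoing edge → L
3: no outgoing edge → L
7: →3(L), so W
6: →3(L), so W
2: →1(L), so W
5: →1(L), so W
4: →5(W) only, which is W, so L
The starting position 4 is L: whatever Rosa does, the opponent receives a W position.

Sam wins.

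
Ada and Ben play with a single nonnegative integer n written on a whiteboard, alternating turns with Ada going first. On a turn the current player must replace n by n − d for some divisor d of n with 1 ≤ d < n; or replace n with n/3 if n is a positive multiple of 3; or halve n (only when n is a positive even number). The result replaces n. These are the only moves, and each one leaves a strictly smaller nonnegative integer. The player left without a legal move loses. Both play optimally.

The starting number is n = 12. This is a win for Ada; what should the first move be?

Use the standard recursion: the mover loses at a terminal position; elsewhere, the mover wins exactly when some move hands the opponent an L position.
n=0: no move → L
n=1: no move → L
n=2: W (go to 1, an L position)
n=3: W (go to 1, an L position)
n=4: L (options 2(W), 3(W) are all W)
n=5: W (go to 4, an L position)
n=6: W (go to 4, an L position)
n=7: L (sole option 6(W) is W)
n=8: W (go to 4, an L position)
n=9: L (options 3(W), 6(W), 8(W) are all W)
n=10: W (go to 9, an L position)
n=11: L (sole option 10(W) is W)
n=12: W (go to 4, an L position)
From 12, the L positions reachable in one move are: 4, 9, 11. Any move reaching one of these is winning.

Move to 4.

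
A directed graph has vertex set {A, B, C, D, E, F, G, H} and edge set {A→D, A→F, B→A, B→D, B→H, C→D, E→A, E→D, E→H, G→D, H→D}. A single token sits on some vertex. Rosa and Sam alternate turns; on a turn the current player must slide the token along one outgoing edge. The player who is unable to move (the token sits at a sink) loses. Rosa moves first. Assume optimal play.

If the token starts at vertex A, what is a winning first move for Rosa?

Classify positions by backward induction: terminal positions (no move available) are L. From any other position, the mover wins iff some move reaches an L.
Every edge goes from a vertex to one that appears earlier in the order D, F, A, H, E, B, C, G, so processing vertices in that order labels each vertex after all of its successors.
D: no outgoing edge → L
F: no outgoing edge → L
A: can move to F, which is L ⇒ W
H: can move to D, which is L ⇒ W
E: can move to D, which is L ⇒ W
B: can move to D, which is L ⇒ W
C: can move to D, which is L ⇒ W
G: can move to D, which is L ⇒ W
From A, the L positions reachable in one move are: F, D. Any move reaching one of these is winning.

Move to F.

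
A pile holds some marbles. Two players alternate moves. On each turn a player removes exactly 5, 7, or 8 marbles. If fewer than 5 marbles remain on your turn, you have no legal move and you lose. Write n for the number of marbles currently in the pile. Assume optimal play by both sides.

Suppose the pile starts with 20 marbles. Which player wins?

The first player wins.

Build the W/L table. Terminal = L. A non-terminal position is W if it has a move to some L; otherwise it is L.
n=0: no move → L
n=1: no move → L
n=2: no move → L
n=3: no move → L
n=4: no move → L
n=5: can move to 0, which is L ⇒ W
n=6: can move to 1, which is L ⇒ W
n=7: can move to 2, which is L ⇒ W
n=8: can move to 3, which is L ⇒ W
n=9: can move to 4, which is L ⇒ W
n=10: can move to 3, which is L ⇒ W
n=11: can move to 4, which is L ⇒ W
n=12: can move to 4, which is L ⇒ W
n=13: moves to 8(W), 6(W), 5(W); every one is W ⇒ L
n=14: moves to 9(W), 7(W), 6(W); every one is W ⇒ L
n=15: moves to 10(W), 8(W), 7(W); every one is W ⇒ L
n=16: moves to 11(W), 9(W), 8(W); every one is W ⇒ L
n=17: moves to 12(W), 10(W), 9(W); every one is W ⇒ L
n=18: can move to 13, which is L ⇒ W
n=19: can move to 14, which is L ⇒ W
n=20: can move to 15, which is L ⇒ W
From 20 the player to move can remove 5, leaving 15, reaching an L position.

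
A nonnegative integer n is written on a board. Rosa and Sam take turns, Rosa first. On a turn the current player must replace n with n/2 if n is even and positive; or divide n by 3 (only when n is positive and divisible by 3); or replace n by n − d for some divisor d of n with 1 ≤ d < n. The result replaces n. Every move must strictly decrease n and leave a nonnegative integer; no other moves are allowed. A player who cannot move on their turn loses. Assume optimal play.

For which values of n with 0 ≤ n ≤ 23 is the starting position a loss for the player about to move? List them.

Use the standard recursion: the mover loses at a terminal position; elsewhere, the mover wins exactly when some move hands the opponent an L position.
n=0: no move → L
n=1: no move → L
n=2: →1(L), so W
n=3: →1(L), so W
n=4: →2(W), 3(W) — all W, so L
n=5: →4(L), so W
n=6: →4(L), so W
n=7: →6(W) only, which is W, so L
n=8: →4(L), so W
n=9: →3(W), 6(W), 8(W) — all W, so L
n=10: →9(L), so W
n=11: →10(W) only, which is W, so L
n=12: →4(L), so W
n=13: →12(W) only, which is W, so L
n=14: →7(L), so W
n=15: →5(W), 10(W), 12(W), 14(W) — all W, so L
n=16: →15(L), so W
n=17: →16(W) only, which is W, so L
n=18: →9(L), so W
n=19: →18(W) only, which is W, so L
n=20: →15(L), so W
n=21: →7(L), so W
n=22: →11(L), so W
n=23: →22(W) only, which is W, so L
Reading off the rows marked L gives the requested list; there are 11 such values of n.

0, 1, 4, 7, 9, 11, 13, 15, 17, 19, 23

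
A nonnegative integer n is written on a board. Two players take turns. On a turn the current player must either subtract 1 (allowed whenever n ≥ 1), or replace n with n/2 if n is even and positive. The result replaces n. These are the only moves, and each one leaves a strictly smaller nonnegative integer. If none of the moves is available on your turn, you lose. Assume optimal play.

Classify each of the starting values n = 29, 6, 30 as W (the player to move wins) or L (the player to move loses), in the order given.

Build the W/L table. Terminal = L. A non-terminal position is W if it has a move to some L; otherwise it is L.
n=0: no move → L
n=1: can move to 0, which is L ⇒ W
n=2: the only move is to 1(W), a W ⇒ L
n=3: can move to 2, which is L ⇒ W
n=4: can move to 2, which is L ⇒ W
n=5: the only move is to 4(W), a W ⇒ L
n=6: can move to 5, which is L ⇒ W
n=7: the only move is to 6(W), a W ⇒ L
n=8: can move to 7, which is L ⇒ W
n=9: the only move is to 8(W), a W ⇒ L
n=10: can move to 5, which is L ⇒ W
n=11: the only move is to 10(W), a W ⇒ L
n=12: can move to 11, which is L ⇒ W
n=13: the only move is to 12(W), a W ⇒ L
n=14: can move to 7, which is L ⇒ W
n=15: the only move is to 14(W), a W ⇒ L
n=16: can move to 15, which is L ⇒ W
n=17: the only move is to 16(W), a W ⇒ L
n=18: can move to 9, which is L ⇒ W
n=19: the only move is to 18(W), a W ⇒ L
n=20: can move to 19, which is L ⇒ W
n=21: the only move is to 20(W), a W ⇒ L
n=22: can move to 11, which is L ⇒ W
n=23: the only move is to 22(W), a W ⇒ L
n=24: can move to 23, which is L ⇒ W
n=25: the only move is to 24(W), a W ⇒ L
n=26: can move to 13, which is L ⇒ W
n=27: the only move is to 26(W), a W ⇒ L
n=28: can move to 27, which is L ⇒ W
n=29: the only move is to 28(W), a W ⇒ L
n=30: can move to 15, which is L ⇒ W

29: L, 6: W, 30: W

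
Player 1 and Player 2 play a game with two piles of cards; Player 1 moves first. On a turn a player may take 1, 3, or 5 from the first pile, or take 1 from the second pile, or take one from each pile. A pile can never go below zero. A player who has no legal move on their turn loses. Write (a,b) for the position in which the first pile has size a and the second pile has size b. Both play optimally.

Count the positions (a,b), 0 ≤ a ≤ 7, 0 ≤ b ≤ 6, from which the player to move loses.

16

Compute win/loss labels from the base case upward. A position with no move is L. Any other position is W if it can reach an L in one move, else L.
Every move lowers a or b (never raises either), so fill the grid row by row in increasing a, and left to right within a row: each cell's successors are then already labelled.
      b=0  b=1  b=2  b=3  b=4  b=5  b=6
a=0:    L    W    L    W    L    W    L
a=1:    W    W    W    W    W    W    W
a=2:    L    W    L    W    L    W    L
a=3:    W    W    W    W    W    W    W
a=4:    L    W    L    W    L    W    L
a=5:    W    W    W    W    W    W    W
a=6:    L    W    L    W    L    W    L
a=7:    W    W    W    W    W    W    W
Cells with no legal move (terminal, hence L): (0,0).
The remaining L cells, each justified by listing all of its moves:
(0,2): →(0,1)(W) only, which is W, so L
(0,4): →(0,3)(W) only, which is W, so L
(0,6): →(0,5)(W) only, which is W, so L
(2,0): →(1,0)(W) only, which is W, so L
(2,2): →(1,2)(W), (2,1)(W), (1,1)(W) — all W, so L
(2,4): →(1,4)(W), (2,3)(W), (1,3)(W) — all W, so L
(2,6): →(1,6)(W), (2,5)(W), (1,5)(W) — all W, so L
(4,0): →(3,0)(W), (1,0)(W) — all W, so L
(4,2): →(3,2)(W), (1,2)(W), (4,1)(W), (3,1)(W) — all W, so L
(4,4): →(3,4)(W), (1,4)(W), (4,3)(W), (3,3)(W) — all W, so L
(4,6): →(3,6)(W), (1,6)(W), (4,5)(W), (3,5)(W) — all W, so L
(6,0): →(5,0)(W), (3,0)(W), (1,0)(W) — all W, so L
(6,2): →(5,2)(W), (3,2)(W), (1,2)(W), (6,1)(W), (5,1)(W) — all W, so L
(6,4): →(5,4)(W), (3,4)(W), (1,4)(W), (6,3)(W), (5,3)(W) — all W, so L
(6,6): →(5,6)(W), (3,6)(W), (1,6)(W), (6,5)(W), (5,5)(W) — all W, so L
Every other cell has at least one move into one of the L cells above, so it is W.
L cells per row: a=0: 4, a=1: 0, a=2: 4, a=3: 0, a=4: 4, a=5: 0, a=6: 4, a=7: 0; total 16.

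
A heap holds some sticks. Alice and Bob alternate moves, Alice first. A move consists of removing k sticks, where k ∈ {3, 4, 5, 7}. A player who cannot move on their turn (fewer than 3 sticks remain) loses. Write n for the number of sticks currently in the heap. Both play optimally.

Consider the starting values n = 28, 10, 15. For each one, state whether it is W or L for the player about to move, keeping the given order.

28: W, 10: L, 15: W

Work bottom-up. With no move the player to move loses. Otherwise the position is W if at least one move leads to an L position for the opponent, and L if every move leads to a W.
n=0: no move → L
n=1: no move → L
n=2: no move → L
n=3: reaches L-position 0 → W
n=4: reaches L-position 1 → W
n=5: reaches L-position 2 → W
n=6: reaches L-position 2 → W
n=7: reaches L-position 2 → W
n=8: reaches L-position 1 → W
n=9: reaches L-position 2 → W
n=10: only reaches 7(W), 6(W), 5(W), 3(W), all W → L
n=11: only reaches 8(W), 7(W), 6(W), 4(W), all W → L
n=12: only reaches 9(W), 8(W), 7(W), 5(W), all W → L
n=13: reaches L-position 10 → W
n=14: reaches L-position 11 → W
n=15: reaches L-position 12 → W
n=16: reaches L-position 12 → W
n=17: reaches L-position 12 → W
n=18: reaches L-position 11 → W
n=19: reaches L-position 12 → W
n=20: only reaches 17(W), 16(W), 15(W), 13(W), all W → L
n=21: only reaches 18(W), 17(W), 16(W), 14(W), all W → L
n=22: only reaches 19(W), 18(W), 17(W), 15(W), all W → L
n=23: reaches L-position 20 → W
n=24: reaches L-position 21 → W
n=25: reaches L-position 22 → W
n=26: reaches L-position 22 → W
n=27: reaches L-position 22 → W
n=28: reaches L-position 21 → W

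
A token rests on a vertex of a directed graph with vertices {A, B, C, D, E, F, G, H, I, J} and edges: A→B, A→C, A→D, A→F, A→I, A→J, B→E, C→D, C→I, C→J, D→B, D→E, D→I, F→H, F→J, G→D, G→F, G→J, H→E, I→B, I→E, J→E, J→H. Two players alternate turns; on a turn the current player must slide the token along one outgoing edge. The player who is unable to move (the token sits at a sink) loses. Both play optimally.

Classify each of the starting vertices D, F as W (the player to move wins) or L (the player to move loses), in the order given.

D: W, F: L

Classify positions by backward induction: terminal positions (no move available) are L. From any other position, the mover wins iff some move reaches an L.
Every edge goes from a vertex to one that appears earlier in the order E, B, I, D, H, J, C, F, G, A, so processing vertices in that order labels each vertex after all of its successors.
E: no outgoing edge → L
B: →E(L), so W
I: →E(L), so W
D: →E(L), so W
H: →E(L), so W
J: →E(L), so W
C: →J(W), D(W), I(W) — all W, so L
F: →J(W), H(W) — all W, so L
G: →F(L), so W
A: →F(L), so W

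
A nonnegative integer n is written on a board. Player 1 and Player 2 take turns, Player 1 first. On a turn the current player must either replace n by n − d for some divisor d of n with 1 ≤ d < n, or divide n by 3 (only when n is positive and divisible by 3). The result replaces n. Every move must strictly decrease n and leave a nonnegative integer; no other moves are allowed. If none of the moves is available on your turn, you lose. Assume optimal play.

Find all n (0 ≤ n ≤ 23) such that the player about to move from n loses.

0, 1, 4, 7, 9, 11, 13, 15, 17, 19, 23

Classify positions by backward induction: terminal positions (no move available) are L. From any other position, the mover wins iff some move reaches an L.
n=0: no move → L
n=1: no move → L
n=2: reaches L-position 1 → W
n=3: reaches L-position 1 → W
n=4: only reaches 2(W), 3(W), all W → L
n=5: reaches L-position 4 → W
n=6: reaches L-position 4 → W
n=7: only reaches 6(W), which is W → L
n=8: reaches L-position 4 → W
n=9: only reaches 3(W), 6(W), 8(W), all W → L
n=10: reaches L-position 9 → W
n=11: only reaches 10(W), which is W → L
n=12: reaches L-position 4 → W
n=13: only reaches 12(W), which is W → L
n=14: reaches L-position 7 → W
n=15: only reaches 5(W), 10(W), 12(W), 14(W), all W → L
n=16: reaches L-position 15 → W
n=17: only reaches 16(W), which is W → L
n=18: reaches L-position 9 → W
n=19: only reaches 18(W), which is W → L
n=20: reaches L-position 15 → W
n=21: reaches L-position 7 → W
n=22: reaches L-position 11 → W
n=23: only reaches 22(W), which is W → L
Reading off the rows marked L gives the requested list; there are 11 such values of n.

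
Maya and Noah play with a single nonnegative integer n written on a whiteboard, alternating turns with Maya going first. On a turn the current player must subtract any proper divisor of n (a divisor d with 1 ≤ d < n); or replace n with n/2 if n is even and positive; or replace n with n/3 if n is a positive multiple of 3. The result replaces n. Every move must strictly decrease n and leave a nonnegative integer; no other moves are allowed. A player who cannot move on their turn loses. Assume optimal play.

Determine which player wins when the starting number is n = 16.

Maya wins.

Build the W/L table. Terminal = L. A non-terminal position is W if it has a move to some L; otherwise it is L.
n=0: no move → L
n=1: no move → L
n=2: →1(L), so W
n=3: →1(L), so W
n=4: →2(W), 3(W) — all W, so L
n=5: →4(L), so W
n=6: →4(L), so W
n=7: →6(W) only, which is W, so L
n=8: →4(L), so W
n=9: →3(W), 6(W), 8(W) — all W, so L
n=10: →9(L), so W
n=11: →10(W) only, which is W, so L
n=12: →4(L), so W
n=13: →12(W) only, which is W, so L
n=14: →7(L), so W
n=15: →5(W), 10(W), 12(W), 14(W) — all W, so L
n=16: →15(L), so W
From 16 Maya can move to 15, reaching an L position.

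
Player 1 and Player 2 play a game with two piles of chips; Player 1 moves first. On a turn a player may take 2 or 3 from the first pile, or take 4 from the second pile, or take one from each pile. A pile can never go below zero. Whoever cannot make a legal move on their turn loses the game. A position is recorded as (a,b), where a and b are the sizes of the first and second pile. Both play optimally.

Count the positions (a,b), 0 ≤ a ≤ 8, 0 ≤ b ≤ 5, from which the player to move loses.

21

Work bottom-up. With no move the player to move loses. Otherwise the position is W if at least one move leads to an L position for the opponent, and L if every move leads to a W.
Every move lowers a or b (never raises either), so fill the grid row by row in increasing a, and left to right within a row: each cell's successors are then already labelled.
      b=0  b=1  b=2  b=3  b=4  b=5
a=0:    L    L    L    L    W    W
a=1:    L    W    W    W    W    L
a=2:    W    W    W    W    L    L
a=3:    W    W    W    W    L    W
a=4:    W    L    L    L    W    W
a=5:    L    L    W    W    W    W
a=6:    L    W    W    W    W    L
a=7:    W    W    W    W    L    L
a=8:    W    W    L    L    L    W
Cells with no legal move (terminal, hence L): (0,0), (0,1), (0,2), (0,3), (1,0).
The remaining L cells, each justified by listing all of its moves:
(1,5): →(1,1)(W), (0,4)(W) — all W, so L
(2,4): →(0,4)(W), (2,0)(W), (1,3)(W) — all W, so L
(2,5): →(0,5)(W), (2,1)(W), (1,4)(W) — all W, so L
(3,4): →(1,4)(W), (0,4)(W), (3,0)(W), (2,3)(W) — all W, so L
(4,1): →(2,1)(W), (1,1)(W), (3,0)(W) — all W, so L
(4,2): →(2,2)(W), (1,2)(W), (3,1)(W) — all W, so L
(4,3): →(2,3)(W), (1,3)(W), (3,2)(W) — all W, so L
(5,0): →(3,0)(W), (2,0)(W) — all W, so L
(5,1): →(3,1)(W), (2,1)(W), (4,0)(W) — all W, so L
(6,0): →(4,0)(W), (3,0)(W) — all W, so L
(6,5): →(4,5)(W), (3,5)(W), (6,1)(W), (5,4)(W) — all W, so L
(7,4): →(5,4)(W), (4,4)(W), (7,0)(W), (6,3)(W) — all W, so L
(7,5): →(5,5)(W), (4,5)(W), (7,1)(W), (6,4)(W) — all W, so L
(8,2): →(6,2)(W), (5,2)(W), (7,1)(W) — all W, so L
(8,3): →(6,3)(W), (5,3)(W), (7,2)(W) — all W, so L
(8,4): →(6,4)(W), (5,4)(W), (8,0)(W), (7,3)(W) — all W, so L
Every other cell has at least one move into one of the L cells above, so it is W.
L cells per row: a=0: 4, a=1: 2, a=2: 2, a=3: 1, a=4: 3, a=5: 2, a=6: 2, a=7: 2, a=8: 3; total 21.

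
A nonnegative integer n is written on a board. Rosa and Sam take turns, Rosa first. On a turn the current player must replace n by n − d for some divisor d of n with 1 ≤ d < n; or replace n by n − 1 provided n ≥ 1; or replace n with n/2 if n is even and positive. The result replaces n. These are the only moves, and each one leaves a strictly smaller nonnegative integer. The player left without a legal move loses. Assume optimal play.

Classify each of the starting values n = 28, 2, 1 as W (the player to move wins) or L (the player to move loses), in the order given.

28: W, 2: L, 1: W

Build the W/L table. Terminal = L. A non-terminal position is W if it has a move to some L; otherwise it is L.
n=0: no move → L
n=1: can move to 0, which is L ⇒ W
n=2: the only move is to 1(W), a W ⇒ L
n=3: can move to 2, which is L ⇒ W
n=4: can move to 2, which is L ⇒ W
n=5: the only move is to 4(W), a W ⇒ L
n=6: can move to 5, which is L ⇒ W
n=7: the only move is to 6(W), a W ⇒ L
n=8: can move to 7, which is L ⇒ W
n=9: moves to 6(W), 8(W); every one is W ⇒ L
n=10: can move to 5, which is L ⇒ W
n=11: the only move is to 10(W), a W ⇒ L
n=12: can move to 9, which is L ⇒ W
n=13: the only move is to 12(W), a W ⇒ L
n=14: can move to 7, which is L ⇒ W
n=15: moves to 10(W), 12(W), 14(W); every one is W ⇒ L
n=16: can move to 15, which is L ⇒ W
n=17: the only move is to 16(W), a W ⇒ L
n=18: can move to 9, which is L ⇒ W
n=19: the only move is to 18(W), a W ⇒ L
n=20: can move to 15, which is L ⇒ W
n=21: moves to 14(W), 18(W), 20(W); every one is W ⇒ L
n=22: can move to 11, which is L ⇒ W
n=23: the only move is to 22(W), a W ⇒ L
n=24: can move to 21, which is L ⇒ W
n=25: moves to 20(W), 24(W); every one is W ⇒ L
n=26: can move to 13, which is L ⇒ W
n=27: moves to 18(W), 24(W), 26(W); every one is W ⇒ L
n=28: can move to 21, which is L ⇒ W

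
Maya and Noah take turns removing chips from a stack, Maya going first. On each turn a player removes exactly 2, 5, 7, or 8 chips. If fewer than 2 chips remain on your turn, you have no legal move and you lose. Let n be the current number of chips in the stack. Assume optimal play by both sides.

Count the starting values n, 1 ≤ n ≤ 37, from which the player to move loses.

Positions with no move are L. A position that does have a move is losing for the player to move precisely when every available move leads to a winning position for the opponent. Fill in the labels:
n=0: no move → L
n=1: no move → L
n=2: can move to 0, which is L ⇒ W
n=3: can move to 1, which is L ⇒ W
n=4: the only move is to 2(W), a W ⇒ L
n=5: can move to 0, which is L ⇒ W
n=6: can move to 4, which is L ⇒ W
n=7: can move to 0, which is L ⇒ W
n=8: can move to 1, which is L ⇒ W
n=9: can move to 4, which is L ⇒ W
n=10: moves to 8(W), 5(W), 3(W), 2(W); every one is W ⇒ L
n=11: can move to 4, which is L ⇒ W
n=12: can move to 10, which is L ⇒ W
n=13: moves to 11(W), 8(W), 6(W), 5(W); every one is W ⇒ L
n=14: moves to 12(W), 9(W), 7(W), 6(W); every one is W ⇒ L
n=15: can move to 13, which is L ⇒ W
n=16: can move to 14, which is L ⇒ W
n=17: can move to 10, which is L ⇒ W
n=18: can move to 13, which is L ⇒ W
n=19: can move to 14, which is L ⇒ W
n=20: can move to 13, which is L ⇒ W
n=21: can move to 14, which is L ⇒ W
n=22: can move to 14, which is L ⇒ W
n=23: moves to 21(W), 18(W), 16(W), 15(W); every one is W ⇒ L
n=24: moves to 22(W), 19(W), 17(W), 16(W); every one is W ⇒ L
n=25: can move to 23, which is L ⇒ W
n=26: can move to 24, which is L ⇒ W
n=27: moves to 25(W), 22(W), 20(W), 19(W); every one is W ⇒ L
n=28: can move to 23, which is L ⇒ W
n=29: can move to 27, which is L ⇒ W
n=30: can move to 23, which is L ⇒ W
n=31: can move to 24, which is L ⇒ W
n=32: can move to 27, which is L ⇒ W
n=33: moves to 31(W), 28(W), 26(W), 25(W); every one is W ⇒ L
n=34: can move to 27, which is L ⇒ W
n=35: can move to 33, which is L ⇒ W
n=36: moves to 34(W), 31(W), 29(W), 28(W); every one is W ⇒ L
n=37: moves to 35(W), 32(W), 30(W), 29(W); every one is W ⇒ L
L entries with 1 ≤ n ≤ 37 (n=0 is outside the asked range and is not counted): n = 1, 4, 10, 13, 14, 23, 24, 27, 33, 36, 37; that makes 11.

11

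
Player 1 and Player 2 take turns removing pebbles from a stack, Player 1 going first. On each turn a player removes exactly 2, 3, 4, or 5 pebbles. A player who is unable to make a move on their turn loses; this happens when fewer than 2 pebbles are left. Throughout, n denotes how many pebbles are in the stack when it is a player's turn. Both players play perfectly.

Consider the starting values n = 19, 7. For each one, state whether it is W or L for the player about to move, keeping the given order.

19: W, 7: L

Use the standard recursion: the mover loses at a terminal position; elsewhere, the mover wins exactly when some move hands the opponent an L position.
n=0: no move → L
n=1: no move → L
n=2: W (go to 0, an L position)
n=3: W (go to 1, an L position)
n=4: W (go to 1, an L position)
n=5: W (go to 1, an L position)
n=6: W (go to 1, an L position)
n=7: L (options 5(W), 4(W), 3(W), 2(W) are all W)
n=8: L (options 6(W), 5(W), 4(W), 3(W) are all W)
n=9: W (go to 7, an L position)
n=10: W (go to 8, an L position)
n=11: W (go to 8, an L position)
n=12: W (go to 8, an L position)
n=13: W (go to 8, an L position)
n=14: L (options 12(W), 11(W), 10(W), 9(W) are all W)
n=15: L (options 13(W), 12(W), 11(W), 10(W) are all W)
n=16: W (go to 14, an L position)
n=17: W (go to 15, an L position)
n=18: W (go to 15, an L position)
n=19: W (go to 15, an L position)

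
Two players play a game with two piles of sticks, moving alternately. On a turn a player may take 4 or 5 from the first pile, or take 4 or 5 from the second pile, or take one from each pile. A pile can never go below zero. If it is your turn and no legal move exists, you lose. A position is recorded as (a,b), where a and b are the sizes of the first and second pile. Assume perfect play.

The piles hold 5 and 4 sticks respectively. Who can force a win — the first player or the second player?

The second player wins.

Classify positions by backward induction: terminal positions (no move available) are L. From any other position, the mover wins iff some move reaches an L.
No move ever increases a pile, so every position that can arise here has a ≤ 5 and b ≤ 4; it is enough to label the cells with 0 ≤ a ≤ 5 and 0 ≤ b ≤ 4.
Every move lowers a or b (never raises either), so fill the grid row by row in increasing a, and left to right within a row: each cell's successors are then already labelled.
      b=0  b=1  b=2  b=3  b=4
a=0:    L    L    L    L    W
a=1:    L    W    W    W    W
a=2:    L    W    L    L    W
a=3:    L    W    L    W    W
a=4:    W    W    W    W    L
a=5:    W    W    W    W    L
Cells with no legal move (terminal, hence L): (0,0), (0,1), (0,2), (0,3), (1,0), (2,0), (3,0).
The remaining L cells, each justified by listing all of its moves:
(2,2): only reaches (1,1)(W), which is W → L
(2,3): only reaches (1,2)(W), which is W → L
(3,2): only reaches (2,1)(W), which is W → L
(4,4): only reaches (0,4)(W), (4,0)(W), (3,3)(W), all W → L
(5,4): only reaches (1,4)(W), (0,4)(W), (5,0)(W), (4,3)(W), all W → L
Every other cell has at least one move into one of the L cells above, so it is W.
The starting position (5,4) is L: whatever the player to move does, the opponent receives a W position.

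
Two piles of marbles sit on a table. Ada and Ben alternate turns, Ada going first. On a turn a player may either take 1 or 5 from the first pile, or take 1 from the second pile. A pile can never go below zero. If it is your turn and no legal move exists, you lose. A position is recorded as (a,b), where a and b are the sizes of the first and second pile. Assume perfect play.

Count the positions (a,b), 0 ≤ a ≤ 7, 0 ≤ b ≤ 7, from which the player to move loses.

Build the W/L table. Terminal = L. A non-terminal position is W if it has a move to some L; otherwise it is L.
Every move lowers a or b (never raises either), so fill the grid row by row in increasing a, and left to right within a row: each cell's successors are then already labelled.
      b=0  b=1  b=2  b=3  b=4  b=5  b=6  b=7
a=0:    L    W    L    W    L    W    L    W
a=1:    W    L    W    L    W    L    W    L
a=2:    L    W    L    W    L    W    L    W
a=3:    W    L    W    L    W    L    W    L
a=4:    L    W    L    W    L    W    L    W
a=5:    W    L    W    L    W    L    W    L
a=6:    L    W    L    W    L    W    L    W
a=7:    W    L    W    L    W    L    W    L
Cells with no legal move (terminal, hence L): (0,0).
The remaining L cells, each justified by listing all of its moves:
(0,2): →(0,1)(W) only, which is W, so L
(0,4): →(0,3)(W) only, which is W, so L
(0,6): →(0,5)(W) only, which is W, so L
(1,1): →(0,1)(W), (1,0)(W) — all W, so L
(1,3): →(0,3)(W), (1,2)(W) — all W, so L
(1,5): →(0,5)(W), (1,4)(W) — all W, so L
(1,7): →(0,7)(W), (1,6)(W) — all W, so L
(2,0): →(1,0)(W) only, which is W, so L
(2,2): →(1,2)(W), (2,1)(W) — all W, so L
(2,4): →(1,4)(W), (2,3)(W) — all W, so L
(2,6): →(1,6)(W), (2,5)(W) — all W, so L
(3,1): →(2,1)(W), (3,0)(W) — all W, so L
(3,3): →(2,3)(W), (3,2)(W) — all W, so L
(3,5): →(2,5)(W), (3,4)(W) — all W, so L
(3,7): →(2,7)(W), (3,6)(W) — all W, so L
(4,0): →(3,0)(W) only, which is W, so L
(4,2): →(3,2)(W), (4,1)(W) — all W, so L
(4,4): →(3,4)(W), (4,3)(W) — all W, so L
(4,6): →(3,6)(W), (4,5)(W) — all W, so L
(5,1): →(4,1)(W), (0,1)(W), (5,0)(W) — all W, so L
(5,3): →(4,3)(W), (0,3)(W), (5,2)(W) — all W, so L
(5,5): →(4,5)(W), (0,5)(W), (5,4)(W) — all W, so L
(5,7): →(4,7)(W), (0,7)(W), (5,6)(W) — all W, so L
(6,0): →(5,0)(W), (1,0)(W) — all W, so L
(6,2): →(5,2)(W), (1,2)(W), (6,1)(W) — all W, so L
(6,4): →(5,4)(W), (1,4)(W), (6,3)(W) — all W, so L
(6,6): →(5,6)(W), (1,6)(W), (6,5)(W) — all W, so L
(7,1): →(6,1)(W), (2,1)(W), (7,0)(W) — all W, so L
(7,3): →(6,3)(W), (2,3)(W), (7,2)(W) — all W, so L
(7,5): →(6,5)(W), (2,5)(W), (7,4)(W) — all W, so L
(7,7): →(6,7)(W), (2,7)(W), (7,6)(W) — all W, so L
Every other cell has at least one move into one of the L cells above, so it is W.
L cells per row: a=0: 4, a=1: 4, a=2: 4, a=3: 4, a=4: 4, a=5: 4, a=6: 4, a=7: 4; total 32.

32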